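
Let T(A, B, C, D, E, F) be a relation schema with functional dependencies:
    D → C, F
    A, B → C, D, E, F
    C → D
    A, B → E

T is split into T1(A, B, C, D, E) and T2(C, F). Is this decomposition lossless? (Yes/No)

T1 ∩ T2 = {C}; its closure under F is {C, D, F}.
T2 is contained in that closure, so T1 ∩ T2 → T2 holds and the join is lossless.

Yes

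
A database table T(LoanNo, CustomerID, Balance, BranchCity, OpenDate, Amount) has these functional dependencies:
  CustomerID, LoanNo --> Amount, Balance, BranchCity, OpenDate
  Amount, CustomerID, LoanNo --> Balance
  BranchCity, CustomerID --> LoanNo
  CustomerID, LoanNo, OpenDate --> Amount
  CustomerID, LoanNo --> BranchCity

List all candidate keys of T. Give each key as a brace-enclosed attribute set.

{CustomerID} never appears on the right of any FD, so every key must include it.
{BranchCity, CustomerID} is a candidate key since {BranchCity, CustomerID}⁺ = {Amount, Balance, BranchCity, CustomerID, LoanNo, OpenDate} covers every attribute.
{CustomerID, LoanNo} is a candidate key since {CustomerID, LoanNo}⁺ = {Amount, Balance, BranchCity, CustomerID, LoanNo, OpenDate} covers every attribute.
Any other superkey properly contains one of these, so there are no further candidate keys.

{BranchCity, CustomerID}, {CustomerID, LoanNo}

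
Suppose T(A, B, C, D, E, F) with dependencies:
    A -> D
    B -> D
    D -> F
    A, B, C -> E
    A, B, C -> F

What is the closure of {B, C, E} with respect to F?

{B, C, D, E, F}

Start with {B, C, E}.
B -> D applies; add {D} → now {B, C, D, E}.
D -> F applies; add {F} → now {B, C, D, E, F}.
No further FD applies.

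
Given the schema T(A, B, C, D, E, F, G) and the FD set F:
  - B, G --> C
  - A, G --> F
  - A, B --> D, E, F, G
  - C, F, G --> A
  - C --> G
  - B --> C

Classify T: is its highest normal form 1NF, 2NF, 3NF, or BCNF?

1NF

Candidate keys: {A, B}, {B, F}. Prime attributes: {A, B, F}.
B, G --> C: {B, G}⁺ = {B, C, G}, which is not all of the attributes, so the left side is not a superkey — BCNF is violated.
Because {C} is non-prime and the left side of B, G --> C is not a superkey, the relation is not in 3NF.
{B} is a proper subset of the key {A, B}, and {B}⁺ contains the non-prime attributes {C, G} — a partial dependency, so 2NF is violated.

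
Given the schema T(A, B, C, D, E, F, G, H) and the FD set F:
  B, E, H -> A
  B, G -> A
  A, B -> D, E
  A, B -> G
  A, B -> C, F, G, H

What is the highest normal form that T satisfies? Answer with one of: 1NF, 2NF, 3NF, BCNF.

Candidate keys: {A, B}, {B, E, H}, {B, G}. Prime attributes: {A, B, E, G, H}.
The left-hand side of every FD is a superkey, so BCNF is satisfied.

BCNF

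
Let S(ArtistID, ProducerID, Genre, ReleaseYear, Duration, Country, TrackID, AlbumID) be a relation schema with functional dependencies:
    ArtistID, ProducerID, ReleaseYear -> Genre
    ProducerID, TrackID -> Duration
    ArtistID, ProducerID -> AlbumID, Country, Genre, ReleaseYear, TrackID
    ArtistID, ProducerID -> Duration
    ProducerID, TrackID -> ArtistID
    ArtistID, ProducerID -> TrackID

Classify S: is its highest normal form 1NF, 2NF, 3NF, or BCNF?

Candidate keys: {ArtistID, ProducerID}, {ProducerID, TrackID}. Prime attributes: {ArtistID, ProducerID, TrackID}.
Every FD has a superkey on the left, so the relation is in BCNF.

BCNF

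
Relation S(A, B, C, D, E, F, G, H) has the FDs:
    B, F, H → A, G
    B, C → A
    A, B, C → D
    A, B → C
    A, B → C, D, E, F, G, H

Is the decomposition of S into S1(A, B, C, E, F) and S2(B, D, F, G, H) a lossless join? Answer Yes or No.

No

Common attributes: {B, F}; their closure is {B, F}.
The closure covers neither S1 nor S2 entirely; the join is not lossless.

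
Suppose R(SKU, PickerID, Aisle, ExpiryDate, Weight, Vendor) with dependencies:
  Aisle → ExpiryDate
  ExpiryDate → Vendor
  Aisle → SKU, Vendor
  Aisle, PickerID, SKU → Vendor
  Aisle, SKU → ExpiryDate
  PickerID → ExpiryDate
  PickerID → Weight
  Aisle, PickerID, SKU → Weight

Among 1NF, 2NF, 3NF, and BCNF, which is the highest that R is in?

Candidate key: {Aisle, PickerID}. Prime attributes: {Aisle, PickerID}.
Aisle → ExpiryDate breaks BCNF: {Aisle}⁺ = {Aisle, ExpiryDate, SKU, Vendor}, so {Aisle} is not a superkey.
Aisle → ExpiryDate determines the non-prime attribute {ExpiryDate} from a non-superkey — 3NF is violated.
The proper key subset {Aisle} of {Aisle, PickerID} determines non-prime {ExpiryDate, SKU, Vendor}, so the relation is not even in 2NF.

1NF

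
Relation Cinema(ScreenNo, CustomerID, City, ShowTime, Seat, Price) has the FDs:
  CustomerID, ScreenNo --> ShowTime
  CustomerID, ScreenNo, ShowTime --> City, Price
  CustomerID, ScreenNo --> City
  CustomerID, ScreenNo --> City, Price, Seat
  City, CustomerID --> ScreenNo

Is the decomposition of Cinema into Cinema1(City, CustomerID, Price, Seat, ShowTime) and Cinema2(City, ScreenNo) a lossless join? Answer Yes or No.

No

Cinema1 ∩ Cinema2 = {City}; its closure under F is {City}.
The closure covers neither Cinema1 nor Cinema2 entirely; the join is not lossless.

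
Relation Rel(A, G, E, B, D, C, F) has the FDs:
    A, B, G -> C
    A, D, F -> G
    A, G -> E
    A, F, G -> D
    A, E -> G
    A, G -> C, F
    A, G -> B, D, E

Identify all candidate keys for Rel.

{A, D, F}, {A, E}, {A, G}

Attributes never on any right-hand side: {A} — every candidate key must contain it.
Closure of {A, E} is {A, B, C, D, E, F, G}, the whole schema; {A, E} is a candidate key.
Closure of {A, G} is {A, B, C, D, E, F, G}, the whole schema; {A, G} is a candidate key.
Closure of {A, D, F} is {A, B, C, D, E, F, G}, the whole schema; {A, D, F} is a candidate key.
No proper subset of any of these is a key, and no other minimal superkey exists.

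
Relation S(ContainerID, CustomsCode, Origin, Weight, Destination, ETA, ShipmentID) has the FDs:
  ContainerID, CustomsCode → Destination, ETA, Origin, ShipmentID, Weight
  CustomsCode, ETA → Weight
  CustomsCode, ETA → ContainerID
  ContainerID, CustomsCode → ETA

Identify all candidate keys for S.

Attributes never on any right-hand side: {CustomsCode} — every candidate key must contain it.
{ContainerID, CustomsCode} is a candidate key since {ContainerID, CustomsCode}⁺ = {ContainerID, CustomsCode, Destination, ETA, Origin, ShipmentID, Weight} covers every attribute.
{CustomsCode, ETA} is a candidate key since {CustomsCode, ETA}⁺ = {ContainerID, CustomsCode, Destination, ETA, Origin, ShipmentID, Weight} covers every attribute.
Any other superkey properly contains one of these, so there are no further candidate keys.

{ContainerID, CustomsCode}, {CustomsCode, ETA}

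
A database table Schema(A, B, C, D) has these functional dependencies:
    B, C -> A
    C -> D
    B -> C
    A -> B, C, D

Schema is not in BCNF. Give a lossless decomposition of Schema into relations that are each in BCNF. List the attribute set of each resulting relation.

{A, B, C}; {C, D}

Candidate keys of the original relation: {A}, {B}.
Within {A, B, C, D}: {C}⁺ ∩ {A, B, C, D} = {C, D}, not the whole set, so C -> D violates BCNF; decompose into {C, D} and {A, B, C}.
{C, D} has no BCNF violation.
{A, B, C} has no BCNF violation.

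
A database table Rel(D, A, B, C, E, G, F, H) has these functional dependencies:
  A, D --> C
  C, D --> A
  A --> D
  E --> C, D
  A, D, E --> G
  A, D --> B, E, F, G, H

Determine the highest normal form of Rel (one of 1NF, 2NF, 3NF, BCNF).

BCNF

Candidate keys: {A}, {C, D}, {E}. Prime attributes: {A, C, D, E}.
The left-hand side of every FD is a superkey, so BCNF is satisfied.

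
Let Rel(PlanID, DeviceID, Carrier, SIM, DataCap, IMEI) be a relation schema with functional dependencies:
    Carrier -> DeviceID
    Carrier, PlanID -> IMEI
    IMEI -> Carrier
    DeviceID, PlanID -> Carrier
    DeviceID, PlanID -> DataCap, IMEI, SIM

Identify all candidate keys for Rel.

No FD produces {PlanID}, so it must be in every candidate key.
{Carrier, PlanID} is a candidate key since {Carrier, PlanID}⁺ = {Carrier, DataCap, DeviceID, IMEI, PlanID, SIM} covers every attribute.
{DeviceID, PlanID} is a candidate key since {DeviceID, PlanID}⁺ = {Carrier, DataCap, DeviceID, IMEI, PlanID, SIM} covers every attribute.
{IMEI, PlanID} is a candidate key since {IMEI, PlanID}⁺ = {Carrier, DataCap, DeviceID, IMEI, PlanID, SIM} covers every attribute.
No proper subset of any of these is a key, and no other minimal superkey exists.

{Carrier, PlanID}, {DeviceID, PlanID}, {IMEI, PlanID}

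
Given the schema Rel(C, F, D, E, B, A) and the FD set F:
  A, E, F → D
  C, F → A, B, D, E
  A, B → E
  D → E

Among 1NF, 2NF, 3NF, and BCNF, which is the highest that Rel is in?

2NF

Candidate key: {C, F}. Prime attributes: {C, F}.
For A, E, F → D we have {A, E, F}⁺ = {A, D, E, F}; {A, E, F} is not a superkey, so BCNF fails.
A, E, F → D has non-prime {D} on the right and a non-superkey on the left, so 3NF fails.
No non-prime attribute depends on a proper subset of any candidate key, so 2NF holds.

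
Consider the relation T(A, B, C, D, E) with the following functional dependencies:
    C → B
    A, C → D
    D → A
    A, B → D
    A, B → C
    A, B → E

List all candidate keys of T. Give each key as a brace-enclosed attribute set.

{A, B}, {A, C}, {B, D}, {C, D}

{A, B}⁺ = {A, B, C, D, E}, which is every attribute, so {A, B} is a candidate key.
{A, C}⁺ = {A, B, C, D, E}, which is every attribute, so {A, C} is a candidate key.
{B, D}⁺ = {A, B, C, D, E}, which is every attribute, so {B, D} is a candidate key.
{C, D}⁺ = {A, B, C, D, E}, which is every attribute, so {C, D} is a candidate key.
These are minimal and exhaustive — every other superkey contains one of them.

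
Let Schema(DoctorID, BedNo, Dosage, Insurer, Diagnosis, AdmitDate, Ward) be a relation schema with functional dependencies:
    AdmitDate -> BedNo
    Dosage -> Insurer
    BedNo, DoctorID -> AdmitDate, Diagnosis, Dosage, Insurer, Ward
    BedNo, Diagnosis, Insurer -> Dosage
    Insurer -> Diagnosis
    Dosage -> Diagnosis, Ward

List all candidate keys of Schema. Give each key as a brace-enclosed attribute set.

Attributes never on any right-hand side: {DoctorID} — every candidate key must contain it.
{AdmitDate, DoctorID} is a candidate key since {AdmitDate, DoctorID}⁺ = {AdmitDate, BedNo, Diagnosis, DoctorID, Dosage, Insurer, Ward} covers every attribute.
{BedNo, DoctorID} is a candidate key since {BedNo, DoctorID}⁺ = {AdmitDate, BedNo, Diagnosis, DoctorID, Dosage, Insurer, Ward} covers every attribute.
No proper subset of any of these is a key, and no other minimal superkey exists.

{AdmitDate, DoctorID}, {BedNo, DoctorID}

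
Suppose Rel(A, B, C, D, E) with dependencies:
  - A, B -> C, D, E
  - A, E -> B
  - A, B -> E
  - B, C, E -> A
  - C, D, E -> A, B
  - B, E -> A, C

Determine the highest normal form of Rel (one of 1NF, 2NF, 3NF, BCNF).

BCNF

Candidate keys: {A, B}, {A, E}, {B, E}, {C, D, E}. Prime attributes: {A, B, C, D, E}.
The left-hand side of every FD is a superkey, so BCNF is satisfied.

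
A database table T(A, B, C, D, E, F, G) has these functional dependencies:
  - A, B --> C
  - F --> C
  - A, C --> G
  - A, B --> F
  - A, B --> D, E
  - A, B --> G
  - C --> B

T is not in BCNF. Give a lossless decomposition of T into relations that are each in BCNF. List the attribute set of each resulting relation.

Candidate keys of the original relation: {A, B}, {A, C}, {A, F}.
Within {A, B, C, D, E, F, G}: {F}⁺ ∩ {A, B, C, D, E, F, G} = {B, C, F}, not the whole set, so F --> B, C violates BCNF; decompose into {B, C, F} and {A, D, E, F, G}.
Within {B, C, F}: {C}⁺ ∩ {B, C, F} = {B, C}, not the whole set, so C --> B violates BCNF; decompose into {B, C} and {C, F}.
{B, C} has no BCNF violation.
{C, F} has no BCNF violation.
{A, D, E, F, G} has no BCNF violation.

{A, D, E, F, G}; {B, C}; {C, F}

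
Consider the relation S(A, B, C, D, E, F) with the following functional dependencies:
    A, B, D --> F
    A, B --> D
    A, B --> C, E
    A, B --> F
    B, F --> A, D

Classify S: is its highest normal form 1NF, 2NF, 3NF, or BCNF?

BCNF

Candidate keys: {A, B}, {B, F}. Prime attributes: {A, B, F}.
Each dependency's left side is a superkey — BCNF holds.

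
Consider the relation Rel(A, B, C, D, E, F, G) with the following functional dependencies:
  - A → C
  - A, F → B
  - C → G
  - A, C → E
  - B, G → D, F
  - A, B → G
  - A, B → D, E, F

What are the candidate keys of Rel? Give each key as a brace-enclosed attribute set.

{A, B}, {A, F}

No FD produces {A}, so it must be in every candidate key.
{A, B} is a candidate key since {A, B}⁺ = {A, B, C, D, E, F, G} covers every attribute.
{A, F} is a candidate key since {A, F}⁺ = {A, B, C, D, E, F, G} covers every attribute.
Any other superkey properly contains one of these, so there are no further candidate keys.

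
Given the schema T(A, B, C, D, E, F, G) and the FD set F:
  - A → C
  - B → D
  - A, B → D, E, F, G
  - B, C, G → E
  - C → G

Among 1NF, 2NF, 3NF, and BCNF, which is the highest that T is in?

1NF

Candidate key: {A, B}. Prime attributes: {A, B}.
A → C breaks BCNF: {A}⁺ = {A, C, G}, so {A} is not a superkey.
A → C has non-prime {C} on the right and a non-superkey on the left, so 3NF fails.
Since {A} ⊂ {A, B} and {A}⁺ ⊇ {C, G} with {C, G} non-prime, there is a partial dependency; 2NF fails.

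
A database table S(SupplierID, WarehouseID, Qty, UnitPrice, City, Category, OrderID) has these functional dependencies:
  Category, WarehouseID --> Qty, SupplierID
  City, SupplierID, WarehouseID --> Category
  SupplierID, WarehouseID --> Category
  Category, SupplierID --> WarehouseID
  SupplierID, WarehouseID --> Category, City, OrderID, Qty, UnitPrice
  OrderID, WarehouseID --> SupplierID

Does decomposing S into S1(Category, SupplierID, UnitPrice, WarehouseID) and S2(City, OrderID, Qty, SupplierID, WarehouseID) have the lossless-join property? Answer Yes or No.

The shared attributes are {SupplierID, WarehouseID} and {SupplierID, WarehouseID}⁺ = {Category, City, OrderID, Qty, SupplierID, UnitPrice, WarehouseID}.
S1 is contained in that closure, so S1 ∩ S2 --> S1 holds and the join is lossless.

Yes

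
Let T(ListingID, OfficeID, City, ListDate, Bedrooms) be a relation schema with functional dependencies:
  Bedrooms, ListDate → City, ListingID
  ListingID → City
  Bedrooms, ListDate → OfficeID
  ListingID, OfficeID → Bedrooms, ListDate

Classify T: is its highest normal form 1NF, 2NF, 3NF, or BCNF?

Candidate keys: {Bedrooms, ListDate}, {ListingID, OfficeID}. Prime attributes: {Bedrooms, ListDate, ListingID, OfficeID}.
For ListingID → City we have {ListingID}⁺ = {City, ListingID}; {ListingID} is not a superkey, so BCNF fails.
Because {City} is non-prime and the left side of ListingID → City is not a superkey, the relation is not in 3NF.
Since {ListingID} ⊂ {ListingID, OfficeID} and {ListingID}⁺ ⊇ {City} with {City} non-prime, there is a partial dependency; 2NF fails.

1NF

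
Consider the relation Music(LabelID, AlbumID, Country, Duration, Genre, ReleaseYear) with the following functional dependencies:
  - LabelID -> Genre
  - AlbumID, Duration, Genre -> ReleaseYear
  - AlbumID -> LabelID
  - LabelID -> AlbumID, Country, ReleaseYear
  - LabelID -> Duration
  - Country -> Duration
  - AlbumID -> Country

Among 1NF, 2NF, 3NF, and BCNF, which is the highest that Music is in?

2NF

Candidate keys: {AlbumID}, {LabelID}. Prime attributes: {AlbumID, LabelID}.
Country -> Duration breaks BCNF: {Country}⁺ = {Country, Duration}, so {Country} is not a superkey.
Country -> Duration has non-prime {Duration} on the right and a non-superkey on the left, so 3NF fails.
Every candidate key is a single attribute, so no partial dependency is possible; 2NF holds.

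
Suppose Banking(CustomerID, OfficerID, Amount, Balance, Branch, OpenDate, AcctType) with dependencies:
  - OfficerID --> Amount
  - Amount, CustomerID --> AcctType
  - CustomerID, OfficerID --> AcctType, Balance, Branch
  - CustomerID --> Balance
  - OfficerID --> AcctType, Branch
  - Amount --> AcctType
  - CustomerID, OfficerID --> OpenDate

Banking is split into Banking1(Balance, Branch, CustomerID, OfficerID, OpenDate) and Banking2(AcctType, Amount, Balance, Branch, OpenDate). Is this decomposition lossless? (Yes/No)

Common attributes: {Balance, Branch, OpenDate}; their closure is {Balance, Branch, OpenDate}.
Banking1 ⊄ {Balance, Branch, OpenDate} and Banking2 ⊄ {Balance, Branch, OpenDate}, so the split is lossy.

No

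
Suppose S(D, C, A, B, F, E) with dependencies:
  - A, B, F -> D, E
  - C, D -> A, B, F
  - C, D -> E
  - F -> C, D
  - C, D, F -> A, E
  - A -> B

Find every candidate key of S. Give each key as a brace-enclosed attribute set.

{F} is a candidate key since {F}⁺ = {A, B, C, D, E, F} covers every attribute.
{C, D} is a candidate key since {C, D}⁺ = {A, B, C, D, E, F} covers every attribute.
Any other superkey properly contains one of these, so there are no further candidate keys.

{C, D}, {F}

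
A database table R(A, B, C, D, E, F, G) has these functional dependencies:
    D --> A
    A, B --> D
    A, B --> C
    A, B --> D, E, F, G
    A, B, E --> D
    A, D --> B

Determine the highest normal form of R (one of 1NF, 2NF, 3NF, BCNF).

BCNF

Candidate keys: {A, B}, {D}. Prime attributes: {A, B, D}.
Every FD has a superkey on the left, so the relation is in BCNF.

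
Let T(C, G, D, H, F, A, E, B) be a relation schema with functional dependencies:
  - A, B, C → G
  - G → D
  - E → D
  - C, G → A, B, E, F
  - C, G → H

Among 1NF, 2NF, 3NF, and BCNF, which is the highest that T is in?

Candidate keys: {A, B, C}, {C, G}. Prime attributes: {A, B, C, G}.
For G → D we have {G}⁺ = {D, G}; {G} is not a superkey, so BCNF fails.
G → D determines the non-prime attribute {D} from a non-superkey — 3NF is violated.
{G} is a proper subset of the key {C, G}, and {G}⁺ contains the non-prime attribute {D} — a partial dependency, so 2NF is violated.

1NF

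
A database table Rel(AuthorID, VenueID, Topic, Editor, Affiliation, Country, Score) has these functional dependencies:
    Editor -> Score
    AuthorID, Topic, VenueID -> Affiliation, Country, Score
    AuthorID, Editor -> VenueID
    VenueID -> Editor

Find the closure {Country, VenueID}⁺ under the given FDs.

{Country, Editor, Score, VenueID}

Start with {Country, VenueID}.
VenueID -> Editor applies; add {Editor} → now {Country, Editor, VenueID}.
Editor -> Score applies; add {Score} → now {Country, Editor, Score, VenueID}.
No further FD applies.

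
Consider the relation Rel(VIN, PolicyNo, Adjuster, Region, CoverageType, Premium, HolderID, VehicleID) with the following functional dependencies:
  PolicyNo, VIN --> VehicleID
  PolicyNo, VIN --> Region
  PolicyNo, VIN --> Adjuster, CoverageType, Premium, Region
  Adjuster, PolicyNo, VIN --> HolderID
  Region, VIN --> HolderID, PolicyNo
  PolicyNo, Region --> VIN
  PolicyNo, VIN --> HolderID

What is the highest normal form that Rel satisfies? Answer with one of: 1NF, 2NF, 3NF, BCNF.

BCNF

Candidate keys: {PolicyNo, Region}, {PolicyNo, VIN}, {Region, VIN}. Prime attributes: {PolicyNo, Region, VIN}.
Every FD has a superkey on the left, so the relation is in BCNF.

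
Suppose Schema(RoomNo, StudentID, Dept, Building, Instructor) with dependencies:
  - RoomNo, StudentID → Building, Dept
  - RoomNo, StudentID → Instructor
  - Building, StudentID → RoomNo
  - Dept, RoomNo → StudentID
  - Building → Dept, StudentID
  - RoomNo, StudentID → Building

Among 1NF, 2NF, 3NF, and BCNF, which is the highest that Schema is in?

Candidate keys: {Building}, {Dept, RoomNo}, {RoomNo, StudentID}. Prime attributes: {Building, Dept, RoomNo, StudentID}.
Each dependency's left side is a superkey — BCNF holds.

BCNF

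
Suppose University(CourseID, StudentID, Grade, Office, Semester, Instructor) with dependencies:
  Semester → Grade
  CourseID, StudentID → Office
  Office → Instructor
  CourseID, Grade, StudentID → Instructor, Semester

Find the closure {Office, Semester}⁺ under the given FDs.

{Grade, Instructor, Office, Semester}

Start with {Office, Semester}.
Semester → Grade applies; add {Grade} → now {Grade, Office, Semester}.
Office → Instructor applies; add {Instructor} → now {Grade, Instructor, Office, Semester}.
No further FD applies.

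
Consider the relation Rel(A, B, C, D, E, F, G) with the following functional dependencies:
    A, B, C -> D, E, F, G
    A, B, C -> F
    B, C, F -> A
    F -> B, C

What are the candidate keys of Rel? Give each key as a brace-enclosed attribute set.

{A, B, C}, {F}

{F}⁺ = {A, B, C, D, E, F, G}, which is every attribute, so {F} is a candidate key.
{A, B, C}⁺ = {A, B, C, D, E, F, G}, which is every attribute, so {A, B, C} is a candidate key.
These are minimal and exhaustive — every other superkey contains one of them.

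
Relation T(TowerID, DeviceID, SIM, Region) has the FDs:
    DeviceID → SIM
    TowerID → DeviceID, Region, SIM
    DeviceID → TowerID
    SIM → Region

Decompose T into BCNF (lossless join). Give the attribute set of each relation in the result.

{DeviceID, SIM, TowerID}; {Region, SIM}

Candidate keys of the original relation: {DeviceID}, {TowerID}.
Within {DeviceID, Region, SIM, TowerID}: {SIM}⁺ ∩ {DeviceID, Region, SIM, TowerID} = {Region, SIM}, not the whole set, so SIM → Region violates BCNF; decompose into {Region, SIM} and {DeviceID, SIM, TowerID}.
{Region, SIM}: every determinant is a superkey — BCNF.
{DeviceID, SIM, TowerID}: every determinant is a superkey — BCNF.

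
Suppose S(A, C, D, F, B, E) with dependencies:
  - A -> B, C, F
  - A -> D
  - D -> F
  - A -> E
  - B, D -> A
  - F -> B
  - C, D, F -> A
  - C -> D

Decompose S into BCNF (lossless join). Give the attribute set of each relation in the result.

Candidate keys of the original relation: {A}, {C}, {D}.
{A, B, C, D, E, F}: {F} determines {B, F} here but is not a superkey — split on F -> B, giving {B, F} and {A, C, D, E, F}.
{B, F}: every determinant is a superkey — BCNF.
{A, C, D, E, F}: every determinant is a superkey — BCNF.

{A, C, D, E, F}; {B, F}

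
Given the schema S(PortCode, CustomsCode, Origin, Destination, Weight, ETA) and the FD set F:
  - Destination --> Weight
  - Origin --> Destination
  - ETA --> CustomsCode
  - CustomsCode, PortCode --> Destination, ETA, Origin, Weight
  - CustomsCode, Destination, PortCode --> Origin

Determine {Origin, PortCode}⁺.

{Destination, Origin, PortCode, Weight}

Start with {Origin, PortCode}.
Origin --> Destination applies; add {Destination} → now {Destination, Origin, PortCode}.
Destination --> Weight applies; add {Weight} → now {Destination, Origin, PortCode, Weight}.
No further FD applies.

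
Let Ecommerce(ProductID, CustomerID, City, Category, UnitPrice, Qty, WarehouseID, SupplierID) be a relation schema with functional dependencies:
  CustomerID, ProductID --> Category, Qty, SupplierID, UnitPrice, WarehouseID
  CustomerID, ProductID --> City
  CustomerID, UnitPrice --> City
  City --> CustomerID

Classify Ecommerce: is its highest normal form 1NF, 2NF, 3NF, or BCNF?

Candidate keys: {City, ProductID}, {CustomerID, ProductID}. Prime attributes: {City, CustomerID, ProductID}.
CustomerID, UnitPrice --> City breaks BCNF: {CustomerID, UnitPrice}⁺ = {City, CustomerID, UnitPrice}, so {CustomerID, UnitPrice} is not a superkey.
But every attribute on its right side ({City}) is prime, and the same holds for every other non-superkey FD, so 3NF still holds.

3NF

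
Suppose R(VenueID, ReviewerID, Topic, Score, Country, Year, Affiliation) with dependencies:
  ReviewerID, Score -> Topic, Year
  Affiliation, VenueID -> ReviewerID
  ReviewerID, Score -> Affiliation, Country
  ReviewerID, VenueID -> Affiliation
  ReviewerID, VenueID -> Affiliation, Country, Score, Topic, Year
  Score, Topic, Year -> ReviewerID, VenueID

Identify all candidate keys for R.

{Affiliation, VenueID}, {ReviewerID, Score}, {ReviewerID, VenueID}, {Score, Topic, Year}

{Affiliation, VenueID} is a candidate key since {Affiliation, VenueID}⁺ = {Affiliation, Country, ReviewerID, Score, Topic, VenueID, Year} covers every attribute.
{ReviewerID, Score} is a candidate key since {ReviewerID, Score}⁺ = {Affiliation, Country, ReviewerID, Score, Topic, VenueID, Year} covers every attribute.
{ReviewerID, VenueID} is a candidate key since {ReviewerID, VenueID}⁺ = {Affiliation, Country, ReviewerID, Score, Topic, VenueID, Year} covers every attribute.
{Score, Topic, Year} is a candidate key since {Score, Topic, Year}⁺ = {Affiliation, Country, ReviewerID, Score, Topic, VenueID, Year} covers every attribute.
Any other superkey properly contains one of these, so there are no further candidate keys.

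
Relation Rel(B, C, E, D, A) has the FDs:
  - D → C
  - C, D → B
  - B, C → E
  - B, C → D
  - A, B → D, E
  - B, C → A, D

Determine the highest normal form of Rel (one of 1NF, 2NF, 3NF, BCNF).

Candidate keys: {A, B}, {B, C}, {D}. Prime attributes: {A, B, C, D}.
Each dependency's left side is a superkey — BCNF holds.

BCNF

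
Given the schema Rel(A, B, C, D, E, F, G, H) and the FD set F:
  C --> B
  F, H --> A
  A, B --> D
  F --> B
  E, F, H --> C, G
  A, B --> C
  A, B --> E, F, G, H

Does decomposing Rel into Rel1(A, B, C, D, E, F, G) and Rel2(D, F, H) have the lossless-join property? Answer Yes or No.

No

The shared attributes are {D, F} and {D, F}⁺ = {B, D, F}.
Neither Rel1 nor Rel2 is contained in that closure, so the decomposition is lossy.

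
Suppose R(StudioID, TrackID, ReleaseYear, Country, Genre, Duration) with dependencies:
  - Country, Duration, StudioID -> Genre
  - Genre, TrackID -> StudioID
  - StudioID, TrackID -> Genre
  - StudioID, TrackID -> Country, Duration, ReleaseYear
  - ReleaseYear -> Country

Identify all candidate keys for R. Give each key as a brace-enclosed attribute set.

No FD produces {TrackID}, so it must be in every candidate key.
{Genre, TrackID}⁺ = {Country, Duration, Genre, ReleaseYear, StudioID, TrackID} — all of the relation — so {Genre, TrackID} is a candidate key.
{StudioID, TrackID}⁺ = {Country, Duration, Genre, ReleaseYear, StudioID, TrackID} — all of the relation — so {StudioID, TrackID} is a candidate key.
These are minimal and exhaustive — every other superkey contains one of them.

{Genre, TrackID}, {StudioID, TrackID}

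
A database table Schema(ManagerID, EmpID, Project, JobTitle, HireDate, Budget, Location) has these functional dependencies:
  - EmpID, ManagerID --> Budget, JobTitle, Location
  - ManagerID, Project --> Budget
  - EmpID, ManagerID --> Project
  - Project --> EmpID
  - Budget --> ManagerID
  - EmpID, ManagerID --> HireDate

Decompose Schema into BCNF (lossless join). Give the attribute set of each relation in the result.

{Budget, HireDate, JobTitle, Location, Project}; {Budget, ManagerID}; {EmpID, Project}

Candidate keys of the original relation: {Budget, EmpID}, {Budget, Project}, {EmpID, ManagerID}, {ManagerID, Project}.
In {Budget, EmpID, HireDate, JobTitle, Location, ManagerID, Project}, {Project} is not a superkey ({Project}⁺ restricted to this set is {EmpID, Project}), so split on Project --> EmpID into {EmpID, Project} and {Budget, HireDate, JobTitle, Location, ManagerID, Project}.
{EmpID, Project} has no BCNF violation.
In {Budget, HireDate, JobTitle, Location, ManagerID, Project}, {Budget} is not a superkey ({Budget}⁺ restricted to this set is {Budget, ManagerID}), so split on Budget --> ManagerID into {Budget, ManagerID} and {Budget, HireDate, JobTitle, Location, Project}.
{Budget, ManagerID} has no BCNF violation.
{Budget, HireDate, JobTitle, Location, Project} has no BCNF violation.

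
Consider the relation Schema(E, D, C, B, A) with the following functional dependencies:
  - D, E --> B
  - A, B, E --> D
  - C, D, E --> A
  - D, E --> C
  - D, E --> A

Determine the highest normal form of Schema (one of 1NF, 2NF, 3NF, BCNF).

BCNF

Candidate keys: {A, B, E}, {D, E}. Prime attributes: {A, B, D, E}.
The left-hand side of every FD is a superkey, so BCNF is satisfied.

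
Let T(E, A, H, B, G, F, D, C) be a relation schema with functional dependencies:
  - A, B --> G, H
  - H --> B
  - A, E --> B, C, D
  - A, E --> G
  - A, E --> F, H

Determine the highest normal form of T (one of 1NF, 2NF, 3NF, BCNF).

Candidate key: {A, E}. Prime attributes: {A, E}.
A, B --> G, H breaks BCNF: {A, B}⁺ = {A, B, G, H}, so {A, B} is not a superkey.
A, B --> G, H has non-prime {G, H} on the right and a non-superkey on the left, so 3NF fails.
Checking every proper subset of each key, none determines a non-prime attribute — 2NF is satisfied.

2NF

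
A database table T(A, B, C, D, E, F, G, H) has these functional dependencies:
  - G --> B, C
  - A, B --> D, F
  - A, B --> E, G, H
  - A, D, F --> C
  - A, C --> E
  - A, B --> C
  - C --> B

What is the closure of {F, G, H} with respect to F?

Start with {F, G, H}.
G --> B, C applies; add {B, C} → now {B, C, F, G, H}.
No further FD applies.

{B, C, F, G, H}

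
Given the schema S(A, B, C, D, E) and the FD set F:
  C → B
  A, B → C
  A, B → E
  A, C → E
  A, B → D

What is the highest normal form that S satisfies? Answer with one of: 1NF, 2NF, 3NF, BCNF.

Candidate keys: {A, B}, {A, C}. Prime attributes: {A, B, C}.
C → B breaks BCNF: {C}⁺ = {B, C}, so {C} is not a superkey.
Since {B} ⊆ prime attributes and every other non-superkey FD also has a prime right side, the schema is in 3NF.

3NF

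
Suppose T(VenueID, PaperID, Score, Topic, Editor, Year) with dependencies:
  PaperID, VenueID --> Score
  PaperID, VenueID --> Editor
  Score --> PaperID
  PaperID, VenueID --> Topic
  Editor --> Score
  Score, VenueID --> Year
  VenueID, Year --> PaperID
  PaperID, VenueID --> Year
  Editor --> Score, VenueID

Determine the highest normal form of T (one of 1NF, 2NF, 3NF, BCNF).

3NF

Candidate keys: {Editor}, {PaperID, VenueID}, {Score, VenueID}, {VenueID, Year}. Prime attributes: {Editor, PaperID, Score, VenueID, Year}.
Score --> PaperID: {Score}⁺ = {PaperID, Score}, which is not all of the attributes, so the left side is not a superkey — BCNF is violated.
Since {PaperID} ⊆ prime attributes and every other non-superkey FD also has a prime right side, the schema is in 3NF.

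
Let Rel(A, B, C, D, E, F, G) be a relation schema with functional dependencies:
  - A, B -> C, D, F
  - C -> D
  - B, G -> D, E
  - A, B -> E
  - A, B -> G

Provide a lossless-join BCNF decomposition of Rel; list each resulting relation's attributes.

Candidate key of the original relation: {A, B}.
{A, B, C, D, E, F, G}: {C} determines {C, D} here but is not a superkey — split on C -> D, giving {C, D} and {A, B, C, E, F, G}.
{C, D} has no BCNF violation.
{A, B, C, E, F, G}: {B, G} determines {B, E, G} here but is not a superkey — split on B, G -> E, giving {B, E, G} and {A, B, C, F, G}.
{B, E, G} has no BCNF violation.
{A, B, C, F, G} has no BCNF violation.

{A, B, C, F, G}; {B, E, G}; {C, D}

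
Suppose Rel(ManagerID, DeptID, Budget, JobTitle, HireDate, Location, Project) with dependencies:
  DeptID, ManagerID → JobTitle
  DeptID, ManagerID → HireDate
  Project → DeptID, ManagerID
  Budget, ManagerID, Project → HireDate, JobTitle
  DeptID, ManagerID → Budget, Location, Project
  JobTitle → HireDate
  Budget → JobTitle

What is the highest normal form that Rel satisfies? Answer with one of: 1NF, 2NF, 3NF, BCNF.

2NF

Candidate keys: {DeptID, ManagerID}, {Project}. Prime attributes: {DeptID, ManagerID, Project}.
For JobTitle → HireDate we have {JobTitle}⁺ = {HireDate, JobTitle}; {JobTitle} is not a superkey, so BCNF fails.
Because {HireDate} is non-prime and the left side of JobTitle → HireDate is not a superkey, the relation is not in 3NF.
Checking every proper subset of each key, none determines a non-prime attribute — 2NF is satisfied.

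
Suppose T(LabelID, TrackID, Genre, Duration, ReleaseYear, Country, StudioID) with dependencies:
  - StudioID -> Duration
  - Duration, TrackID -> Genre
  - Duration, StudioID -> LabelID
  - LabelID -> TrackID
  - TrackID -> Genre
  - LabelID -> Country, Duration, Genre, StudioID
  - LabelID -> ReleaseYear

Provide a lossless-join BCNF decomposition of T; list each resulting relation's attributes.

Candidate keys of the original relation: {LabelID}, {StudioID}.
Within {Country, Duration, Genre, LabelID, ReleaseYear, StudioID, TrackID}: {Duration, TrackID}⁺ ∩ {Country, Duration, Genre, LabelID, ReleaseYear, StudioID, TrackID} = {Duration, Genre, TrackID}, not the whole set, so Duration, TrackID -> Genre violates BCNF; decompose into {Duration, Genre, TrackID} and {Country, Duration, LabelID, ReleaseYear, StudioID, TrackID}.
Within {Duration, Genre, TrackID}: {TrackID}⁺ ∩ {Duration, Genre, TrackID} = {Genre, TrackID}, not the whole set, so TrackID -> Genre violates BCNF; decompose into {Genre, TrackID} and {Duration, TrackID}.
{Genre, TrackID}: every determinant is a superkey — BCNF.
{Duration, TrackID}: every determinant is a superkey — BCNF.
{Country, Duration, LabelID, ReleaseYear, StudioID, TrackID}: every determinant is a superkey — BCNF.

{Country, Duration, LabelID, ReleaseYear, StudioID, TrackID}; {Genre, TrackID}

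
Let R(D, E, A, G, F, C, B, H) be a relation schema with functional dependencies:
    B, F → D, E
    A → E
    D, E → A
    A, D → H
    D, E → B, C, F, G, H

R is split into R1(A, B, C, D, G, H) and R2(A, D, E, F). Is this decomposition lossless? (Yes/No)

Yes

Common attributes: {A, D}; their closure is {A, B, C, D, E, F, G, H}.
Since R1 ⊆ {A, B, C, D, E, F, G, H}, the intersection is a superkey of R1; the decomposition is lossless.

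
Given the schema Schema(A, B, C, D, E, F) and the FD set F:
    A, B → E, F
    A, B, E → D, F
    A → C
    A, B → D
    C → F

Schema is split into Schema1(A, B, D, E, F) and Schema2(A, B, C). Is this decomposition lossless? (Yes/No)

Yes

Schema1 ∩ Schema2 = {A, B}; its closure under F is {A, B, C, D, E, F}.
Schema1 is contained in that closure, so Schema1 ∩ Schema2 → Schema1 holds and the join is lossless.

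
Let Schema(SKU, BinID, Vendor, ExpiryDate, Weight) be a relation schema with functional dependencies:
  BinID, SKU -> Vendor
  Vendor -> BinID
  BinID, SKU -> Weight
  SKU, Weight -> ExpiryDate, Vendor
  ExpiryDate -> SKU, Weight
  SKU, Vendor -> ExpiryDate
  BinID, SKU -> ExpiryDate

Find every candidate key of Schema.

{BinID, SKU}, {ExpiryDate}, {SKU, Vendor}, {SKU, Weight}

Closure of {ExpiryDate} is {BinID, ExpiryDate, SKU, Vendor, Weight}, the whole schema; {ExpiryDate} is a candidate key.
Closure of {BinID, SKU} is {BinID, ExpiryDate, SKU, Vendor, Weight}, the whole schema; {BinID, SKU} is a candidate key.
Closure of {SKU, Vendor} is {BinID, ExpiryDate, SKU, Vendor, Weight}, the whole schema; {SKU, Vendor} is a candidate key.
Closure of {SKU, Weight} is {BinID, ExpiryDate, SKU, Vendor, Weight}, the whole schema; {SKU, Weight} is a candidate key.
These are minimal and exhaustive — every other superkey contains one of them.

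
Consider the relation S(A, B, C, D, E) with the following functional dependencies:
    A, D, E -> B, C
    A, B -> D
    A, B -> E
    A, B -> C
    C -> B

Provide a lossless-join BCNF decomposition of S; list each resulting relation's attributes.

Candidate keys of the original relation: {A, B}, {A, C}, {A, D, E}.
Within {A, B, C, D, E}: {C}⁺ ∩ {A, B, C, D, E} = {B, C}, not the whole set, so C -> B violates BCNF; decompose into {B, C} and {A, C, D, E}.
{B, C}: every determinant is a superkey — BCNF.
{A, C, D, E}: every determinant is a superkey — BCNF.

{A, C, D, E}; {B, C}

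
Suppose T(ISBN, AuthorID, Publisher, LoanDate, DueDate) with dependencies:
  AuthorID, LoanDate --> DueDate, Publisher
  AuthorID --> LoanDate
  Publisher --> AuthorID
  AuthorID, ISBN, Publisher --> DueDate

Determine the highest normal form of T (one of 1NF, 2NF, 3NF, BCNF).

Candidate keys: {AuthorID, ISBN}, {ISBN, Publisher}. Prime attributes: {AuthorID, ISBN, Publisher}.
For AuthorID, LoanDate --> DueDate, Publisher we have {AuthorID, LoanDate}⁺ = {AuthorID, DueDate, LoanDate, Publisher}; {AuthorID, LoanDate} is not a superkey, so BCNF fails.
AuthorID, LoanDate --> DueDate, Publisher has non-prime {DueDate} on the right and a non-superkey on the left, so 3NF fails.
{AuthorID} is a proper subset of the key {AuthorID, ISBN}, and {AuthorID}⁺ contains the non-prime attributes {DueDate, LoanDate} — a partial dependency, so 2NF is violated.

1NF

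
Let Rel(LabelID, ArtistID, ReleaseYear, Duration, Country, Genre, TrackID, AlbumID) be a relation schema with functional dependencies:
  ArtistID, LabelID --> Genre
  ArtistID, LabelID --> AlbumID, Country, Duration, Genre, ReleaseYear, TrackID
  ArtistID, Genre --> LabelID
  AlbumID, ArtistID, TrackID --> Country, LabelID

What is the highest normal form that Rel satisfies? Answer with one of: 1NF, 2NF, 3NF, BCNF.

Candidate keys: {AlbumID, ArtistID, TrackID}, {ArtistID, Genre}, {ArtistID, LabelID}. Prime attributes: {AlbumID, ArtistID, Genre, LabelID, TrackID}.
Each dependency's left side is a superkey — BCNF holds.

BCNF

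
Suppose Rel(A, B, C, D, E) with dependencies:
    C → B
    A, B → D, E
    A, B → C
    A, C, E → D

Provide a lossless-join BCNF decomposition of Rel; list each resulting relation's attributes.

Candidate keys of the original relation: {A, B}, {A, C}.
In {A, B, C, D, E}, {C} is not a superkey ({C}⁺ restricted to this set is {B, C}), so split on C → B into {B, C} and {A, C, D, E}.
{B, C} is in BCNF.
{A, C, D, E} is in BCNF.

{A, C, D, E}; {B, C}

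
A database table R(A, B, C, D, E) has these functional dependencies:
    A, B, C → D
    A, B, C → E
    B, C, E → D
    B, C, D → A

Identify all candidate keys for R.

{A, B, C}, {B, C, D}, {B, C, E}

Attributes never on any right-hand side: {B, C} — every candidate key must contain all of them.
{A, B, C}⁺ = {A, B, C, D, E}, which is every attribute, so {A, B, C} is a candidate key.
{B, C, D}⁺ = {A, B, C, D, E}, which is every attribute, so {B, C, D} is a candidate key.
{B, C, E}⁺ = {A, B, C, D, E}, which is every attribute, so {B, C, E} is a candidate key.
No proper subset of any of these is a key, and no other minimal superkey exists.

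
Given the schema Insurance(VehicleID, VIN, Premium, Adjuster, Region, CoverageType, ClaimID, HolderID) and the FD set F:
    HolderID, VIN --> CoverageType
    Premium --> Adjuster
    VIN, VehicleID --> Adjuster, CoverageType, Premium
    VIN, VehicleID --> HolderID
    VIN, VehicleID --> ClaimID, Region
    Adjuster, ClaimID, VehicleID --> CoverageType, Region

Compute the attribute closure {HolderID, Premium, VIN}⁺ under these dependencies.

Start with {HolderID, Premium, VIN}.
HolderID, VIN --> CoverageType applies; add {CoverageType} → now {CoverageType, HolderID, Premium, VIN}.
Premium --> Adjuster applies; add {Adjuster} → now {Adjuster, CoverageType, HolderID, Premium, VIN}.
No further FD applies.

{Adjuster, CoverageType, HolderID, Premium, VIN}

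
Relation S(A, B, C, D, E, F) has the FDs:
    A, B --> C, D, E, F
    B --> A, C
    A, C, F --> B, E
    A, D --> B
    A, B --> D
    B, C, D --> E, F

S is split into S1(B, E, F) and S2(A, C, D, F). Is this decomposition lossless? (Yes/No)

No

The shared attributes are {F} and {F}⁺ = {F}.
Neither S1 nor S2 is contained in that closure, so the decomposition is lossy.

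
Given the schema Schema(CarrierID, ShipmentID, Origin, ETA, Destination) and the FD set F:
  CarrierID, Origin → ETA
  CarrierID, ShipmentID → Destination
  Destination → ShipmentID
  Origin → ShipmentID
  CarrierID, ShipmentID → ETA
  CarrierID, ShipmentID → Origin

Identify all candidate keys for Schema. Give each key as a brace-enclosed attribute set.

{CarrierID, Destination}, {CarrierID, Origin}, {CarrierID, ShipmentID}

Attributes never on any right-hand side: {CarrierID} — every candidate key must contain it.
{CarrierID, Destination}⁺ = {CarrierID, Destination, ETA, Origin, ShipmentID} — all of the relation — so {CarrierID, Destination} is a candidate key.
{CarrierID, Origin}⁺ = {CarrierID, Destination, ETA, Origin, ShipmentID} — all of the relation — so {CarrierID, Origin} is a candidate key.
{CarrierID, ShipmentID}⁺ = {CarrierID, Destination, ETA, Origin, ShipmentID} — all of the relation — so {CarrierID, ShipmentID} is a candidate key.
Any other superkey properly contains one of these, so there are no further candidate keys.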